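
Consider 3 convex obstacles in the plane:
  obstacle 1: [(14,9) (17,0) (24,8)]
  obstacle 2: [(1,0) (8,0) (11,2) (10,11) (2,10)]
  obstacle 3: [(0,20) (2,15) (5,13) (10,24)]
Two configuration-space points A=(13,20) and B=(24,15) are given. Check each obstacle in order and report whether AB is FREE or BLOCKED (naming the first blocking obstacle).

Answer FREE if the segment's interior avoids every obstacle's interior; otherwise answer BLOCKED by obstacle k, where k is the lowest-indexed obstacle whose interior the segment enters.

FREE

Obstacle 1 [(14,9) (17,0) (24,8)]:
  edge (14,9)–(17,0): clear
  edge (17,0)–(24,8): clear
  edge (24,8)–(14,9): clear
  midpoint (37/2,35/2) outside
  → clear
Obstacle 2 [(1,0) (8,0) (11,2) (10,11) (2,10)]:
  edge (1,0)–(8,0): clear
  edge (8,0)–(11,2): clear
  edge (11,2)–(10,11): clear
  edge (10,11)–(2,10): clear
  edge (2,10)–(1,0): clear
  midpoint (37/2,35/2) outside
  → clear
Obstacle 3 [(0,20) (2,15) (5,13) (10,24)]:
  edge (0,20)–(2,15): clear
  edge (2,15)–(5,13): clear
  edge (5,13)–(10,24): clear
  edge (10,24)–(0,20): clear
  midpoint (37/2,35/2) outside
  → clear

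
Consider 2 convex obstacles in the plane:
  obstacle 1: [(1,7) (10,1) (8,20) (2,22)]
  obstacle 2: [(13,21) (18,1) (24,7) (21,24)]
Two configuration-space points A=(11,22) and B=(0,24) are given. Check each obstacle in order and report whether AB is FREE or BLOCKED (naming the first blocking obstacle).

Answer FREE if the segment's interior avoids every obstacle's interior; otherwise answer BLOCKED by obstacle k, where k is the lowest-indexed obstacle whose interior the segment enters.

Obstacle 1 [(1,7) (10,1) (8,20) (2,22)]:
  edge (1,7)–(10,1): clear
  edge (10,1)–(8,20): clear
  edge (8,20)–(2,22): clear
  edge (2,22)–(1,7): clear
  midpoint (11/2,23) outside
  → clear
Obstacle 2 [(13,21) (18,1) (24,7) (21,24)]:
  edge (13,21)–(18,1): clear
  edge (18,1)–(24,7): clear
  edge (24,7)–(21,24): clear
  edge (21,24)–(13,21): clear
  midpoint (11/2,23) outside
  → clear

FREE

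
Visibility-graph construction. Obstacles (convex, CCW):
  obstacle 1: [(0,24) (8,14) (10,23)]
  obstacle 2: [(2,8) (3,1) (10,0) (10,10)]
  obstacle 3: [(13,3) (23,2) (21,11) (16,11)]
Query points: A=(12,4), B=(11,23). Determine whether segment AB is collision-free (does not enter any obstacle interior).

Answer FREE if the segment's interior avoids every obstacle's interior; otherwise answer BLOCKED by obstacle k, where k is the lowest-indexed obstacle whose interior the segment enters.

Obstacle 1 [(0,24) (8,14) (10,23)]:
  edge (0,24)–(8,14): clear
  edge (8,14)–(10,23): clear
  edge (10,23)–(0,24): clear
  midpoint (23/2,27/2) outside
  → clear
Obstacle 2 [(2,8) (3,1) (10,0) (10,10)]:
  edge (2,8)–(3,1): clear
  edge (3,1)–(10,0): clear
  edge (10,0)–(10,10): clear
  edge (10,10)–(2,8): clear
  midpoint (23/2,27/2) outside
  → clear
Obstacle 3 [(13,3) (23,2) (21,11) (16,11)]:
  edge (13,3)–(23,2): clear
  edge (23,2)–(21,11): clear
  edge (21,11)–(16,11): clear
  edge (16,11)–(13,3): clear
  midpoint (23/2,27/2) outside
  → clear

FREE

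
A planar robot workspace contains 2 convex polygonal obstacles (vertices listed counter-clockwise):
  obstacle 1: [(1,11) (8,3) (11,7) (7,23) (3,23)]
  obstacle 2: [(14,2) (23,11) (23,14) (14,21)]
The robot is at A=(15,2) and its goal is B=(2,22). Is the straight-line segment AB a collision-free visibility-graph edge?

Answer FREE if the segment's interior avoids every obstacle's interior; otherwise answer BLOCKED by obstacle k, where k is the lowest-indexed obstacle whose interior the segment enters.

Obstacle 1 [(1,11) (8,3) (11,7) (7,23) (3,23)]:
  edge (1,11)–(8,3): clear
  edge (8,3)–(11,7): clear
  edge (11,7)–(7,23): crosses AB
  edge (7,23)–(3,23): clear
  edge (3,23)–(1,11): crosses AB
  → BLOCKED
Obstacle 2 [(14,2) (23,11) (23,14) (14,21)]:
  edge (14,2)–(23,11): crosses AB
  edge (23,11)–(23,14): clear
  edge (23,14)–(14,21): clear
  edge (14,21)–(14,2): crosses AB
  → BLOCKED

BLOCKED by obstacle 1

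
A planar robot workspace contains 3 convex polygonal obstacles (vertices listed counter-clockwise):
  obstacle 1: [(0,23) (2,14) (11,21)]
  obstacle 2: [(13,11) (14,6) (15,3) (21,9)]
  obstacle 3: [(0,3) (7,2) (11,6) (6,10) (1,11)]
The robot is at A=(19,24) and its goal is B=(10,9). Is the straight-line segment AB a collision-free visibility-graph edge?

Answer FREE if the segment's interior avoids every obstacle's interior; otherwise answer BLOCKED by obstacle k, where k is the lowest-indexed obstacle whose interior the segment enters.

FREE

Obstacle 1 [(0,23) (2,14) (11,21)]:
  edge (0,23)–(2,14): clear
  edge (2,14)–(11,21): clear
  edge (11,21)–(0,23): clear
  midpoint (29/2,33/2) outside
  → clear
Obstacle 2 [(13,11) (14,6) (15,3) (21,9)]:
  edge (13,11)–(14,6): clear
  edge (14,6)–(15,3): clear
  edge (15,3)–(21,9): clear
  edge (21,9)–(13,11): clear
  midpoint (29/2,33/2) outside
  → clear
Obstacle 3 [(0,3) (7,2) (11,6) (6,10) (1,11)]:
  edge (0,3)–(7,2): clear
  edge (7,2)–(11,6): clear
  edge (11,6)–(6,10): clear
  edge (6,10)–(1,11): clear
  edge (1,11)–(0,3): clear
  midpoint (29/2,33/2) outside
  → clear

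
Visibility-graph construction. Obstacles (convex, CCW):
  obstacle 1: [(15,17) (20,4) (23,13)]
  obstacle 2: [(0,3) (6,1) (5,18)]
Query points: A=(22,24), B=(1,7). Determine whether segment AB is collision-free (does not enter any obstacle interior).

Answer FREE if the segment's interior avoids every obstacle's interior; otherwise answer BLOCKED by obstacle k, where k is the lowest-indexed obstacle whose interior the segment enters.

Obstacle 1 [(15,17) (20,4) (23,13)]:
  edge (15,17)–(20,4): clear
  edge (20,4)–(23,13): clear
  edge (23,13)–(15,17): clear
  midpoint (23/2,31/2) outside
  → clear
Obstacle 2 [(0,3) (6,1) (5,18)]:
  edge (0,3)–(6,1): clear
  edge (6,1)–(5,18): crosses AB
  edge (5,18)–(0,3): crosses AB
  → BLOCKED

BLOCKED by obstacle 2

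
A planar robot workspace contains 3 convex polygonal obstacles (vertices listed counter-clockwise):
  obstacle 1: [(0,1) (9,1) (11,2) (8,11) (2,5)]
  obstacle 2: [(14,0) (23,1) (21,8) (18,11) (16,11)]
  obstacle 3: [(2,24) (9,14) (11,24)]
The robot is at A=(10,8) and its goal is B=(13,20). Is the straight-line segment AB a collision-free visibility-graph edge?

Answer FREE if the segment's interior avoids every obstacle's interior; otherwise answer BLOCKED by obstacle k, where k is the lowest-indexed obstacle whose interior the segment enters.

Obstacle 1 [(0,1) (9,1) (11,2) (8,11) (2,5)]:
  edge (0,1)–(9,1): clear
  edge (9,1)–(11,2): clear
  edge (11,2)–(8,11): clear
  edge (8,11)–(2,5): clear
  edge (2,5)–(0,1): clear
  midpoint (23/2,14) outside
  → clear
Obstacle 2 [(14,0) (23,1) (21,8) (18,11) (16,11)]:
  edge (14,0)–(23,1): clear
  edge (23,1)–(21,8): clear
  edge (21,8)–(18,11): clear
  edge (18,11)–(16,11): clear
  edge (16,11)–(14,0): clear
  midpoint (23/2,14) outside
  → clear
Obstacle 3 [(2,24) (9,14) (11,24)]:
  edge (2,24)–(9,14): clear
  edge (9,14)–(11,24): clear
  edge (11,24)–(2,24): clear
  midpoint (23/2,14) outside
  → clear

FREE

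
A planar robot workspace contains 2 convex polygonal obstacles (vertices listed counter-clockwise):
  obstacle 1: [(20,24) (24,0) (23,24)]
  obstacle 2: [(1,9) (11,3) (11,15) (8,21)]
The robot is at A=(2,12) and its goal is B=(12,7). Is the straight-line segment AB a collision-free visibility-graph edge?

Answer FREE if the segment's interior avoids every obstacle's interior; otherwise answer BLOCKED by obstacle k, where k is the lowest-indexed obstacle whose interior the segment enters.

Obstacle 1 [(20,24) (24,0) (23,24)]:
  edge (20,24)–(24,0): clear
  edge (24,0)–(23,24): clear
  edge (23,24)–(20,24): clear
  midpoint (7,19/2) outside
  → clear
Obstacle 2 [(1,9) (11,3) (11,15) (8,21)]:
  edge (1,9)–(11,3): clear
  edge (11,3)–(11,15): crosses AB
  edge (11,15)–(8,21): clear
  edge (8,21)–(1,9): crosses AB
  → BLOCKED

BLOCKED by obstacle 2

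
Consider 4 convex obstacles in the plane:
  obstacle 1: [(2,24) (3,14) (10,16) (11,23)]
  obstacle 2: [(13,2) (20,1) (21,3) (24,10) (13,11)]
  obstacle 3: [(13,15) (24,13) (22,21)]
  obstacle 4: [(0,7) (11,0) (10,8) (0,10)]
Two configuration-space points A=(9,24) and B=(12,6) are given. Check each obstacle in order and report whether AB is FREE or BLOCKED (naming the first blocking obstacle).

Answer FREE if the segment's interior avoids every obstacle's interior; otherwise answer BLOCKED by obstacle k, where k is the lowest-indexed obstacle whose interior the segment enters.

Obstacle 1 [(2,24) (3,14) (10,16) (11,23)]:
  edge (2,24)–(3,14): clear
  edge (3,14)–(10,16): clear
  edge (10,16)–(11,23): crosses AB
  edge (11,23)–(2,24): crosses AB
  → BLOCKED
Obstacle 2 [(13,2) (20,1) (21,3) (24,10) (13,11)]:
  edge (13,2)–(20,1): clear
  edge (20,1)–(21,3): clear
  edge (21,3)–(24,10): clear
  edge (24,10)–(13,11): clear
  edge (13,11)–(13,2): clear
  midpoint (21/2,15) outside
  → clear
Obstacle 3 [(13,15) (24,13) (22,21)]:
  edge (13,15)–(24,13): clear
  edge (24,13)–(22,21): clear
  edge (22,21)–(13,15): clear
  midpoint (21/2,15) outside
  → clear
Obstacle 4 [(0,7) (11,0) (10,8) (0,10)]:
  edge (0,7)–(11,0): clear
  edge (11,0)–(10,8): clear
  edge (10,8)–(0,10): clear
  edge (0,10)–(0,7): clear
  midpoint (21/2,15) outside
  → clear

BLOCKED by obstacle 1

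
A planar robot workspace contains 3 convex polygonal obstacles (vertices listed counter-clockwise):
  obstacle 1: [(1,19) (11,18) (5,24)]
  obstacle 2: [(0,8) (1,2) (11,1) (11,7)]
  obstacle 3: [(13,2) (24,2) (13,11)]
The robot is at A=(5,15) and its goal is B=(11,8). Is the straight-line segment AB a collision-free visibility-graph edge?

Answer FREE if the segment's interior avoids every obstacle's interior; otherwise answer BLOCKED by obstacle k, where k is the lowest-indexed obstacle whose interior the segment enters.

FREE

Obstacle 1 [(1,19) (11,18) (5,24)]:
  edge (1,19)–(11,18): clear
  edge (11,18)–(5,24): clear
  edge (5,24)–(1,19): clear
  midpoint (8,23/2) outside
  → clear
Obstacle 2 [(0,8) (1,2) (11,1) (11,7)]:
  edge (0,8)–(1,2): clear
  edge (1,2)–(11,1): clear
  edge (11,1)–(11,7): clear
  edge (11,7)–(0,8): clear
  midpoint (8,23/2) outside
  → clear
Obstacle 3 [(13,2) (24,2) (13,11)]:
  edge (13,2)–(24,2): clear
  edge (24,2)–(13,11): clear
  edge (13,11)–(13,2): clear
  midpoint (8,23/2) outside
  → clear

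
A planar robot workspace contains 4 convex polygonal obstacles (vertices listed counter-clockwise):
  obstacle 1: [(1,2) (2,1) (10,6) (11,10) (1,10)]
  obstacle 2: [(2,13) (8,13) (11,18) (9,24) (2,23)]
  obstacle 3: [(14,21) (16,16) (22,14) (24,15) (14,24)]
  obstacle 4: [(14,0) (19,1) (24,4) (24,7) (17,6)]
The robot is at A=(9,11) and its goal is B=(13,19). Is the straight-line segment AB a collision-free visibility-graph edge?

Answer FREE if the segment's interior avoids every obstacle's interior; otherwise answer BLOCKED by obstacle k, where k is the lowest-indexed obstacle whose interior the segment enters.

FREE

Obstacle 1 [(1,2) (2,1) (10,6) (11,10) (1,10)]:
  edge (1,2)–(2,1): clear
  edge (2,1)–(10,6): clear
  edge (10,6)–(11,10): clear
  edge (11,10)–(1,10): clear
  edge (1,10)–(1,2): clear
  midpoint (11,15) outside
  → clear
Obstacle 2 [(2,13) (8,13) (11,18) (9,24) (2,23)]:
  edge (2,13)–(8,13): clear
  edge (8,13)–(11,18): clear
  edge (11,18)–(9,24): clear
  edge (9,24)–(2,23): clear
  edge (2,23)–(2,13): clear
  midpoint (11,15) outside
  → clear
Obstacle 3 [(14,21) (16,16) (22,14) (24,15) (14,24)]:
  edge (14,21)–(16,16): clear
  edge (16,16)–(22,14): clear
  edge (22,14)–(24,15): clear
  edge (24,15)–(14,24): clear
  edge (14,24)–(14,21): clear
  midpoint (11,15) outside
  → clear
Obstacle 4 [(14,0) (19,1) (24,4) (24,7) (17,6)]:
  edge (14,0)–(19,1): clear
  edge (19,1)–(24,4): clear
  edge (24,4)–(24,7): clear
  edge (24,7)–(17,6): clear
  edge (17,6)–(14,0): clear
  midpoint (11,15) outside
  → clear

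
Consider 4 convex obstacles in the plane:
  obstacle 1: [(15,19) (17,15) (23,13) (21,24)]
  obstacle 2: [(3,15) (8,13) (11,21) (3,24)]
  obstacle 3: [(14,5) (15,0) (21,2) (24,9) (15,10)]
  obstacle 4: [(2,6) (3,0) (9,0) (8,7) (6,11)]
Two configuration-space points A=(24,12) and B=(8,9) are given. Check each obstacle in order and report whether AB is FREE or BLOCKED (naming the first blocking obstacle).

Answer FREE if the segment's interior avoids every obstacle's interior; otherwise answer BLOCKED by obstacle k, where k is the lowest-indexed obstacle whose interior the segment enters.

FREE

Obstacle 1 [(15,19) (17,15) (23,13) (21,24)]:
  edge (15,19)–(17,15): clear
  edge (17,15)–(23,13): clear
  edge (23,13)–(21,24): clear
  edge (21,24)–(15,19): clear
  midpoint (16,21/2) outside
  → clear
Obstacle 2 [(3,15) (8,13) (11,21) (3,24)]:
  edge (3,15)–(8,13): clear
  edge (8,13)–(11,21): clear
  edge (11,21)–(3,24): clear
  edge (3,24)–(3,15): clear
  midpoint (16,21/2) outside
  → clear
Obstacle 3 [(14,5) (15,0) (21,2) (24,9) (15,10)]:
  edge (14,5)–(15,0): clear
  edge (15,0)–(21,2): clear
  edge (21,2)–(24,9): clear
  edge (24,9)–(15,10): clear
  edge (15,10)–(14,5): clear
  midpoint (16,21/2) outside
  → clear
Obstacle 4 [(2,6) (3,0) (9,0) (8,7) (6,11)]:
  edge (2,6)–(3,0): clear
  edge (3,0)–(9,0): clear
  edge (9,0)–(8,7): clear
  edge (8,7)–(6,11): clear
  edge (6,11)–(2,6): clear
  midpoint (16,21/2) outside
  → clear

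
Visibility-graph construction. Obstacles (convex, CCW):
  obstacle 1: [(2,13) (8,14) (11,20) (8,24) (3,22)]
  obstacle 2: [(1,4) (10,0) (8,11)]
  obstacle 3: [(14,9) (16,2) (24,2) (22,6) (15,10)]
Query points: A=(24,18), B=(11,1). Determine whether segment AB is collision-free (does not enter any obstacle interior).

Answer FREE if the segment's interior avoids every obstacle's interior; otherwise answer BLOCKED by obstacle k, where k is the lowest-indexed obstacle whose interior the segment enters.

Obstacle 1 [(2,13) (8,14) (11,20) (8,24) (3,22)]:
  edge (2,13)–(8,14): clear
  edge (8,14)–(11,20): clear
  edge (11,20)–(8,24): clear
  edge (8,24)–(3,22): clear
  edge (3,22)–(2,13): clear
  midpoint (35/2,19/2) outside
  → clear
Obstacle 2 [(1,4) (10,0) (8,11)]:
  edge (1,4)–(10,0): clear
  edge (10,0)–(8,11): clear
  edge (8,11)–(1,4): clear
  midpoint (35/2,19/2) outside
  → clear
Obstacle 3 [(14,9) (16,2) (24,2) (22,6) (15,10)]:
  edge (14,9)–(16,2): crosses AB
  edge (16,2)–(24,2): clear
  edge (24,2)–(22,6): clear
  edge (22,6)–(15,10): crosses AB
  edge (15,10)–(14,9): clear
  → BLOCKED

BLOCKED by obstacle 3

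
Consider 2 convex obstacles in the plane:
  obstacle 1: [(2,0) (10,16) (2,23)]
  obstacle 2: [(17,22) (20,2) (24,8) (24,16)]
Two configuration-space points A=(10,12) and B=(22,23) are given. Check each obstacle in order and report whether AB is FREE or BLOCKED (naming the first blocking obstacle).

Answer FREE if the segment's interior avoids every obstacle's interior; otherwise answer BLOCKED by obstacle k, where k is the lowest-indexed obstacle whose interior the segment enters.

Obstacle 1 [(2,0) (10,16) (2,23)]:
  edge (2,0)–(10,16): clear
  edge (10,16)–(2,23): clear
  edge (2,23)–(2,0): clear
  midpoint (16,35/2) outside
  → clear
Obstacle 2 [(17,22) (20,2) (24,8) (24,16)]:
  edge (17,22)–(20,2): crosses AB
  edge (20,2)–(24,8): clear
  edge (24,8)–(24,16): clear
  edge (24,16)–(17,22): crosses AB
  → BLOCKED

BLOCKED by obstacle 2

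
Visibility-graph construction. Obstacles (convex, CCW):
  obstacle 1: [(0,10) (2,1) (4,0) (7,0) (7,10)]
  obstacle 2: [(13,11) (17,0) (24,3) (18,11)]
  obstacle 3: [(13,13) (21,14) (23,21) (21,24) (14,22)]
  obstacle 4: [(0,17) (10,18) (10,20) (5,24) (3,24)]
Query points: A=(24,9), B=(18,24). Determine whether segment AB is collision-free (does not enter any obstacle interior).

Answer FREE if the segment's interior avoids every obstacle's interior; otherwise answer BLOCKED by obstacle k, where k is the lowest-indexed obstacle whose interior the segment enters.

BLOCKED by obstacle 3

Obstacle 1 [(0,10) (2,1) (4,0) (7,0) (7,10)]:
  edge (0,10)–(2,1): clear
  edge (2,1)–(4,0): clear
  edge (4,0)–(7,0): clear
  edge (7,0)–(7,10): clear
  edge (7,10)–(0,10): clear
  midpoint (21,33/2) outside
  → clear
Obstacle 2 [(13,11) (17,0) (24,3) (18,11)]:
  edge (13,11)–(17,0): clear
  edge (17,0)–(24,3): clear
  edge (24,3)–(18,11): clear
  edge (18,11)–(13,11): clear
  midpoint (21,33/2) outside
  → clear
Obstacle 3 [(13,13) (21,14) (23,21) (21,24) (14,22)]:
  edge (13,13)–(21,14): clear
  edge (21,14)–(23,21): crosses AB
  edge (23,21)–(21,24): clear
  edge (21,24)–(14,22): crosses AB
  edge (14,22)–(13,13): clear
  → BLOCKED
Obstacle 4 [(0,17) (10,18) (10,20) (5,24) (3,24)]:
  edge (0,17)–(10,18): clear
  edge (10,18)–(10,20): clear
  edge (10,20)–(5,24): clear
  edge (5,24)–(3,24): clear
  edge (3,24)–(0,17): clear
  midpoint (21,33/2) outside
  → clear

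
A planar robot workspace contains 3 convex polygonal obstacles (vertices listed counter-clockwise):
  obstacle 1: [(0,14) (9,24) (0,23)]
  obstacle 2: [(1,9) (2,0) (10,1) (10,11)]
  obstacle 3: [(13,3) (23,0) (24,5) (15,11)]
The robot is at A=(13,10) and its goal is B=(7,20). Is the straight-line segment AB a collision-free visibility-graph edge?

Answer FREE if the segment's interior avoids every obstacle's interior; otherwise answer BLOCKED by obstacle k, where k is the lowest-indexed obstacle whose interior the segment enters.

FREE

Obstacle 1 [(0,14) (9,24) (0,23)]:
  edge (0,14)–(9,24): clear
  edge (9,24)–(0,23): clear
  edge (0,23)–(0,14): clear
  midpoint (10,15) outside
  → clear
Obstacle 2 [(1,9) (2,0) (10,1) (10,11)]:
  edge (1,9)–(2,0): clear
  edge (2,0)–(10,1): clear
  edge (10,1)–(10,11): clear
  edge (10,11)–(1,9): clear
  midpoint (10,15) outside
  → clear
Obstacle 3 [(13,3) (23,0) (24,5) (15,11)]:
  edge (13,3)–(23,0): clear
  edge (23,0)–(24,5): clear
  edge (24,5)–(15,11): clear
  edge (15,11)–(13,3): clear
  midpoint (10,15) outside
  → clear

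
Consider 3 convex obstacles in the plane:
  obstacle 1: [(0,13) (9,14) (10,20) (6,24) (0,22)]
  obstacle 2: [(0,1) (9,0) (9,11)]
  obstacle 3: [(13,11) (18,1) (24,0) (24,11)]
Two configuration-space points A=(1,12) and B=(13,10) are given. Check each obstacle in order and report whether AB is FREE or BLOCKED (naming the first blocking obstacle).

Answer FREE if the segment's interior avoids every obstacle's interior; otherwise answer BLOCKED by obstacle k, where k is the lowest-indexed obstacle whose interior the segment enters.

Obstacle 1 [(0,13) (9,14) (10,20) (6,24) (0,22)]:
  edge (0,13)–(9,14): clear
  edge (9,14)–(10,20): clear
  edge (10,20)–(6,24): clear
  edge (6,24)–(0,22): clear
  edge (0,22)–(0,13): clear
  midpoint (7,11) outside
  → clear
Obstacle 2 [(0,1) (9,0) (9,11)]:
  edge (0,1)–(9,0): clear
  edge (9,0)–(9,11): crosses AB
  edge (9,11)–(0,1): crosses AB
  → BLOCKED
Obstacle 3 [(13,11) (18,1) (24,0) (24,11)]:
  edge (13,11)–(18,1): clear
  edge (18,1)–(24,0): clear
  edge (24,0)–(24,11): clear
  edge (24,11)–(13,11): clear
  midpoint (7,11) outside
  → clear

BLOCKED by obstacle 2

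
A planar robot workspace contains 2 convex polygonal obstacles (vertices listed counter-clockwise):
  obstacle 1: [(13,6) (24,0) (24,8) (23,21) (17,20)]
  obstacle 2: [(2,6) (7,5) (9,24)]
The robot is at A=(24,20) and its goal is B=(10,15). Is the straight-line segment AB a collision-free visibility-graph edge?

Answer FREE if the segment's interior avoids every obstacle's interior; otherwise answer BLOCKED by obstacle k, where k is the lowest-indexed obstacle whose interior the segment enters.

Obstacle 1 [(13,6) (24,0) (24,8) (23,21) (17,20)]:
  edge (13,6)–(24,0): clear
  edge (24,0)–(24,8): clear
  edge (24,8)–(23,21): crosses AB
  edge (23,21)–(17,20): clear
  edge (17,20)–(13,6): crosses AB
  → BLOCKED
Obstacle 2 [(2,6) (7,5) (9,24)]:
  edge (2,6)–(7,5): clear
  edge (7,5)–(9,24): clear
  edge (9,24)–(2,6): clear
  midpoint (17,35/2) outside
  → clear

BLOCKED by obstacle 1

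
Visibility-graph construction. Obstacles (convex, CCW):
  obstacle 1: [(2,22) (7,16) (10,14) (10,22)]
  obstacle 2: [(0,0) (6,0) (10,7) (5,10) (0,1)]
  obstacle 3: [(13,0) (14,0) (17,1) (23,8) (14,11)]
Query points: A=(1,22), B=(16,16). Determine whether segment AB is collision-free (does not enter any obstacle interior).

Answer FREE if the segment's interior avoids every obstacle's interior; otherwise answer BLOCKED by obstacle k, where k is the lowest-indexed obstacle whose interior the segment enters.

Obstacle 1 [(2,22) (7,16) (10,14) (10,22)]:
  edge (2,22)–(7,16): crosses AB
  edge (7,16)–(10,14): clear
  edge (10,14)–(10,22): crosses AB
  edge (10,22)–(2,22): clear
  → BLOCKED
Obstacle 2 [(0,0) (6,0) (10,7) (5,10) (0,1)]:
  edge (0,0)–(6,0): clear
  edge (6,0)–(10,7): clear
  edge (10,7)–(5,10): clear
  edge (5,10)–(0,1): clear
  edge (0,1)–(0,0): clear
  midpoint (17/2,19) outside
  → clear
Obstacle 3 [(13,0) (14,0) (17,1) (23,8) (14,11)]:
  edge (13,0)–(14,0): clear
  edge (14,0)–(17,1): clear
  edge (17,1)–(23,8): clear
  edge (23,8)–(14,11): clear
  edge (14,11)–(13,0): clear
  midpoint (17/2,19) outside
  → clear

BLOCKED by obstacle 1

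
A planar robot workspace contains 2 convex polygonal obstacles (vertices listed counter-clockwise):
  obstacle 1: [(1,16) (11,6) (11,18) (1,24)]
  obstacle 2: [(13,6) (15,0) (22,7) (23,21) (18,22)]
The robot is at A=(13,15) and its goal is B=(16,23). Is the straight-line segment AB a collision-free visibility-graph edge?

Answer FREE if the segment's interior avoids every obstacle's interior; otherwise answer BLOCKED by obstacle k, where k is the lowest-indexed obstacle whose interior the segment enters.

FREE

Obstacle 1 [(1,16) (11,6) (11,18) (1,24)]:
  edge (1,16)–(11,6): clear
  edge (11,6)–(11,18): clear
  edge (11,18)–(1,24): clear
  edge (1,24)–(1,16): clear
  midpoint (29/2,19) outside
  → clear
Obstacle 2 [(13,6) (15,0) (22,7) (23,21) (18,22)]:
  edge (13,6)–(15,0): clear
  edge (15,0)–(22,7): clear
  edge (22,7)–(23,21): clear
  edge (23,21)–(18,22): clear
  edge (18,22)–(13,6): clear
  midpoint (29/2,19) outside
  → clear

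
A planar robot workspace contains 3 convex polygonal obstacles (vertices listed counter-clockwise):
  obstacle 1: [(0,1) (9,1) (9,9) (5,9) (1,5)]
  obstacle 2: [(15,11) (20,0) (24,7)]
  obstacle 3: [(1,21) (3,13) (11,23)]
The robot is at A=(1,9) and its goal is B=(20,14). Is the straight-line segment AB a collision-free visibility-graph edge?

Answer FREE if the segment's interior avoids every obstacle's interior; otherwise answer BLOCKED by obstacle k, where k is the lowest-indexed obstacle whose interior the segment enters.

Obstacle 1 [(0,1) (9,1) (9,9) (5,9) (1,5)]:
  edge (0,1)–(9,1): clear
  edge (9,1)–(9,9): clear
  edge (9,9)–(5,9): clear
  edge (5,9)–(1,5): clear
  edge (1,5)–(0,1): clear
  midpoint (21/2,23/2) outside
  → clear
Obstacle 2 [(15,11) (20,0) (24,7)]:
  edge (15,11)–(20,0): clear
  edge (20,0)–(24,7): clear
  edge (24,7)–(15,11): clear
  midpoint (21/2,23/2) outside
  → clear
Obstacle 3 [(1,21) (3,13) (11,23)]:
  edge (1,21)–(3,13): clear
  edge (3,13)–(11,23): clear
  edge (11,23)–(1,21): clear
  midpoint (21/2,23/2) outside
  → clear

FREE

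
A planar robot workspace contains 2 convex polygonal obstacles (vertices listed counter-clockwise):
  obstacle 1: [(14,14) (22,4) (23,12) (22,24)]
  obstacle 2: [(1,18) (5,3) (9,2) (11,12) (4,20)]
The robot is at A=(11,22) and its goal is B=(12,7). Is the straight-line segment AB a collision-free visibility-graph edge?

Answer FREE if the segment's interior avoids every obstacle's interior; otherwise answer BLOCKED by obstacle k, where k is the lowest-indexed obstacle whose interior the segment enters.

Obstacle 1 [(14,14) (22,4) (23,12) (22,24)]:
  edge (14,14)–(22,4): clear
  edge (22,4)–(23,12): clear
  edge (23,12)–(22,24): clear
  edge (22,24)–(14,14): clear
  midpoint (23/2,29/2) outside
  → clear
Obstacle 2 [(1,18) (5,3) (9,2) (11,12) (4,20)]:
  edge (1,18)–(5,3): clear
  edge (5,3)–(9,2): clear
  edge (9,2)–(11,12): clear
  edge (11,12)–(4,20): clear
  edge (4,20)–(1,18): clear
  midpoint (23/2,29/2) outside
  → clear

FREE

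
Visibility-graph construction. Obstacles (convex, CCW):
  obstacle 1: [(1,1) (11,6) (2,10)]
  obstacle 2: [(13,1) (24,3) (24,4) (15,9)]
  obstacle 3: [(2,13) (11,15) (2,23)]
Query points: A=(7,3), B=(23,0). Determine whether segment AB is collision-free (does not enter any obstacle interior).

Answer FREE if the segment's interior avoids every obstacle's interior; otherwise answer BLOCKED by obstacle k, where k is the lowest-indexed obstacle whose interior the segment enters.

Obstacle 1 [(1,1) (11,6) (2,10)]:
  edge (1,1)–(11,6): clear
  edge (11,6)–(2,10): clear
  edge (2,10)–(1,1): clear
  midpoint (15,3/2) outside
  → clear
Obstacle 2 [(13,1) (24,3) (24,4) (15,9)]:
  edge (13,1)–(24,3): crosses AB
  edge (24,3)–(24,4): clear
  edge (24,4)–(15,9): clear
  edge (15,9)–(13,1): crosses AB
  → BLOCKED
Obstacle 3 [(2,13) (11,15) (2,23)]:
  edge (2,13)–(11,15): clear
  edge (11,15)–(2,23): clear
  edge (2,23)–(2,13): clear
  midpoint (15,3/2) outside
  → clear

BLOCKED by obstacle 2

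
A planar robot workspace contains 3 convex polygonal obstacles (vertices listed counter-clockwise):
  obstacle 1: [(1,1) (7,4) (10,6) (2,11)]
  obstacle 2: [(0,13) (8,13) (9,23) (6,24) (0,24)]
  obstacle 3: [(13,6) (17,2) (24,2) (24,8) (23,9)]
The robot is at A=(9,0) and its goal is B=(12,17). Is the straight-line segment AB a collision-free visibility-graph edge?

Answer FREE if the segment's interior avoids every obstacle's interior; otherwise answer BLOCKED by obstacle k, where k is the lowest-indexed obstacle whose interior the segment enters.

Obstacle 1 [(1,1) (7,4) (10,6) (2,11)]:
  edge (1,1)–(7,4): clear
  edge (7,4)–(10,6): clear
  edge (10,6)–(2,11): clear
  edge (2,11)–(1,1): clear
  midpoint (21/2,17/2) outside
  → clear
Obstacle 2 [(0,13) (8,13) (9,23) (6,24) (0,24)]:
  edge (0,13)–(8,13): clear
  edge (8,13)–(9,23): clear
  edge (9,23)–(6,24): clear
  edge (6,24)–(0,24): clear
  edge (0,24)–(0,13): clear
  midpoint (21/2,17/2) outside
  → clear
Obstacle 3 [(13,6) (17,2) (24,2) (24,8) (23,9)]:
  edge (13,6)–(17,2): clear
  edge (17,2)–(24,2): clear
  edge (24,2)–(24,8): clear
  edge (24,8)–(23,9): clear
  edge (23,9)–(13,6): clear
  midpoint (21/2,17/2) outside
  → clear

FREE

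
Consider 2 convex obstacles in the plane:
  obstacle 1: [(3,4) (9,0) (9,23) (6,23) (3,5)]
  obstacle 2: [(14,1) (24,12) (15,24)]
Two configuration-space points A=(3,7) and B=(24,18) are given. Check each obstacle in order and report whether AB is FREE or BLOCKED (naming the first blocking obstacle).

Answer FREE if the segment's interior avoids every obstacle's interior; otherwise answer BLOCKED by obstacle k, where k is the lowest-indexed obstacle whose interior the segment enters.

BLOCKED by obstacle 1

Obstacle 1 [(3,4) (9,0) (9,23) (6,23) (3,5)]:
  edge (3,4)–(9,0): clear
  edge (9,0)–(9,23): crosses AB
  edge (9,23)–(6,23): clear
  edge (6,23)–(3,5): crosses AB
  edge (3,5)–(3,4): clear
  → BLOCKED
Obstacle 2 [(14,1) (24,12) (15,24)]:
  edge (14,1)–(24,12): clear
  edge (24,12)–(15,24): crosses AB
  edge (15,24)–(14,1): crosses AB
  → BLOCKED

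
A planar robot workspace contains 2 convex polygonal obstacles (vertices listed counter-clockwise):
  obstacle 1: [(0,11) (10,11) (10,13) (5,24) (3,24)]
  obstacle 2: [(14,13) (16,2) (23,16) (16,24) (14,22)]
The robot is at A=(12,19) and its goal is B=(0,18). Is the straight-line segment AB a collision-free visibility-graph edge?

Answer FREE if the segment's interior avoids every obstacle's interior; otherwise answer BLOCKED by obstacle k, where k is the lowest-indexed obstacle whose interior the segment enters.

BLOCKED by obstacle 1

Obstacle 1 [(0,11) (10,11) (10,13) (5,24) (3,24)]:
  edge (0,11)–(10,11): clear
  edge (10,11)–(10,13): clear
  edge (10,13)–(5,24): crosses AB
  edge (5,24)–(3,24): clear
  edge (3,24)–(0,11): crosses AB
  → BLOCKED
Obstacle 2 [(14,13) (16,2) (23,16) (16,24) (14,22)]:
  edge (14,13)–(16,2): clear
  edge (16,2)–(23,16): clear
  edge (23,16)–(16,24): clear
  edge (16,24)–(14,22): clear
  edge (14,22)–(14,13): clear
  midpoint (6,37/2) outside
  → clear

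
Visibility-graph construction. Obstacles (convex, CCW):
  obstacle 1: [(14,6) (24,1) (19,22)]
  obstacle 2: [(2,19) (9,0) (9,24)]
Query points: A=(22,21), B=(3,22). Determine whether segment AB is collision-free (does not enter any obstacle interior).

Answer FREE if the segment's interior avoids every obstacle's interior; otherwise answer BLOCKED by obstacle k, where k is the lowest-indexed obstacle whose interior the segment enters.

BLOCKED by obstacle 1

Obstacle 1 [(14,6) (24,1) (19,22)]:
  edge (14,6)–(24,1): clear
  edge (24,1)–(19,22): crosses AB
  edge (19,22)–(14,6): crosses AB
  → BLOCKED
Obstacle 2 [(2,19) (9,0) (9,24)]:
  edge (2,19)–(9,0): clear
  edge (9,0)–(9,24): crosses AB
  edge (9,24)–(2,19): crosses AB
  → BLOCKED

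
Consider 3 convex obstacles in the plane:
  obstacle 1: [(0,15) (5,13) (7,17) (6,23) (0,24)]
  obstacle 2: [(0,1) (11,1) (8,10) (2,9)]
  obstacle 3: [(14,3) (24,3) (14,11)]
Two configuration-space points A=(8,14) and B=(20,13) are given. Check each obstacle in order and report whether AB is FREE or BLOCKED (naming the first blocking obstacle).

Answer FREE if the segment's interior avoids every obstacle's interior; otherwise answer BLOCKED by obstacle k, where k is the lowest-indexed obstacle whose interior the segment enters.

FREE

Obstacle 1 [(0,15) (5,13) (7,17) (6,23) (0,24)]:
  edge (0,15)–(5,13): clear
  edge (5,13)–(7,17): clear
  edge (7,17)–(6,23): clear
  edge (6,23)–(0,24): clear
  edge (0,24)–(0,15): clear
  midpoint (14,27/2) outside
  → clear
Obstacle 2 [(0,1) (11,1) (8,10) (2,9)]:
  edge (0,1)–(11,1): clear
  edge (11,1)–(8,10): clear
  edge (8,10)–(2,9): clear
  edge (2,9)–(0,1): clear
  midpoint (14,27/2) outside
  → clear
Obstacle 3 [(14,3) (24,3) (14,11)]:
  edge (14,3)–(24,3): clear
  edge (24,3)–(14,11): clear
  edge (14,11)–(14,3): clear
  midpoint (14,27/2) outside
  → clear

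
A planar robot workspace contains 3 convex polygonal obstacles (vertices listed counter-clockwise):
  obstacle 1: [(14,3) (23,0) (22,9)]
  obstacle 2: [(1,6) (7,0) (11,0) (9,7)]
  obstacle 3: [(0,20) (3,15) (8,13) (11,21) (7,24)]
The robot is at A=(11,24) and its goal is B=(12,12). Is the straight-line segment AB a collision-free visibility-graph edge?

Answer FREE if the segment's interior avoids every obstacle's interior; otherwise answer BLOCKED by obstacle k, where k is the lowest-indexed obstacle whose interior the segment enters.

FREE

Obstacle 1 [(14,3) (23,0) (22,9)]:
  edge (14,3)–(23,0): clear
  edge (23,0)–(22,9): clear
  edge (22,9)–(14,3): clear
  midpoint (23/2,18) outside
  → clear
Obstacle 2 [(1,6) (7,0) (11,0) (9,7)]:
  edge (1,6)–(7,0): clear
  edge (7,0)–(11,0): clear
  edge (11,0)–(9,7): clear
  edge (9,7)–(1,6): clear
  midpoint (23/2,18) outside
  → clear
Obstacle 3 [(0,20) (3,15) (8,13) (11,21) (7,24)]:
  edge (0,20)–(3,15): clear
  edge (3,15)–(8,13): clear
  edge (8,13)–(11,21): clear
  edge (11,21)–(7,24): clear
  edge (7,24)–(0,20): clear
  midpoint (23/2,18) outside
  → clear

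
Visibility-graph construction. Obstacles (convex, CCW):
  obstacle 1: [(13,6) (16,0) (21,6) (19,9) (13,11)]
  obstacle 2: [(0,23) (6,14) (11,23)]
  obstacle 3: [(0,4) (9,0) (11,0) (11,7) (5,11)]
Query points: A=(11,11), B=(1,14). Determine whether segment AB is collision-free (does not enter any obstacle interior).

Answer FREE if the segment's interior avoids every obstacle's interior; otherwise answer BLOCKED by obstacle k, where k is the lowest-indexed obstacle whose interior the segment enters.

Obstacle 1 [(13,6) (16,0) (21,6) (19,9) (13,11)]:
  edge (13,6)–(16,0): clear
  edge (16,0)–(21,6): clear
  edge (21,6)–(19,9): clear
  edge (19,9)–(13,11): clear
  edge (13,11)–(13,6): clear
  midpoint (6,25/2) outside
  → clear
Obstacle 2 [(0,23) (6,14) (11,23)]:
  edge (0,23)–(6,14): clear
  edge (6,14)–(11,23): clear
  edge (11,23)–(0,23): clear
  midpoint (6,25/2) outside
  → clear
Obstacle 3 [(0,4) (9,0) (11,0) (11,7) (5,11)]:
  edge (0,4)–(9,0): clear
  edge (9,0)–(11,0): clear
  edge (11,0)–(11,7): clear
  edge (11,7)–(5,11): clear
  edge (5,11)–(0,4): clear
  midpoint (6,25/2) outside
  → clear

FREE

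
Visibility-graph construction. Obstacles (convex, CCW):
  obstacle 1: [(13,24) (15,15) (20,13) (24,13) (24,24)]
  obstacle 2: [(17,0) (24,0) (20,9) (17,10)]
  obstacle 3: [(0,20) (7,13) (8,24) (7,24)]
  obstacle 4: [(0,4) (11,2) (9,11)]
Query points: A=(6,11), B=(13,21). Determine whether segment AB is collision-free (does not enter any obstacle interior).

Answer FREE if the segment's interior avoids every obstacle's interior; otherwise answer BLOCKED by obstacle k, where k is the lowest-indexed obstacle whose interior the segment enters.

FREE

Obstacle 1 [(13,24) (15,15) (20,13) (24,13) (24,24)]:
  edge (13,24)–(15,15): clear
  edge (15,15)–(20,13): clear
  edge (20,13)–(24,13): clear
  edge (24,13)–(24,24): clear
  edge (24,24)–(13,24): clear
  midpoint (19/2,16) outside
  → clear
Obstacle 2 [(17,0) (24,0) (20,9) (17,10)]:
  edge (17,0)–(24,0): clear
  edge (24,0)–(20,9): clear
  edge (20,9)–(17,10): clear
  edge (17,10)–(17,0): clear
  midpoint (19/2,16) outside
  → clear
Obstacle 3 [(0,20) (7,13) (8,24) (7,24)]:
  edge (0,20)–(7,13): clear
  edge (7,13)–(8,24): clear
  edge (8,24)–(7,24): clear
  edge (7,24)–(0,20): clear
  midpoint (19/2,16) outside
  → clear
Obstacle 4 [(0,4) (11,2) (9,11)]:
  edge (0,4)–(11,2): clear
  edge (11,2)–(9,11): clear
  edge (9,11)–(0,4): clear
  midpoint (19/2,16) outside
  → clear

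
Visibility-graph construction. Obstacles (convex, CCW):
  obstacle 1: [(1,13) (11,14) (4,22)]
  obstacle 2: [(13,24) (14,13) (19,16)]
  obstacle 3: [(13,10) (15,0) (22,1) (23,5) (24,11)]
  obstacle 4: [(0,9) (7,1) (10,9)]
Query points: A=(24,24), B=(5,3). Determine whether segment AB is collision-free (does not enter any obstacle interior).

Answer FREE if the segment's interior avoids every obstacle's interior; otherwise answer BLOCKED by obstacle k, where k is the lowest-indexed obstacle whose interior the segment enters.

Obstacle 1 [(1,13) (11,14) (4,22)]:
  edge (1,13)–(11,14): clear
  edge (11,14)–(4,22): clear
  edge (4,22)–(1,13): clear
  midpoint (29/2,27/2) outside
  → clear
Obstacle 2 [(13,24) (14,13) (19,16)]:
  edge (13,24)–(14,13): clear
  edge (14,13)–(19,16): crosses AB
  edge (19,16)–(13,24): crosses AB
  → BLOCKED
Obstacle 3 [(13,10) (15,0) (22,1) (23,5) (24,11)]:
  edge (13,10)–(15,0): clear
  edge (15,0)–(22,1): clear
  edge (22,1)–(23,5): clear
  edge (23,5)–(24,11): clear
  edge (24,11)–(13,10): clear
  midpoint (29/2,27/2) outside
  → clear
Obstacle 4 [(0,9) (7,1) (10,9)]:
  edge (0,9)–(7,1): crosses AB
  edge (7,1)–(10,9): crosses AB
  edge (10,9)–(0,9): clear
  → BLOCKED

BLOCKED by obstacle 2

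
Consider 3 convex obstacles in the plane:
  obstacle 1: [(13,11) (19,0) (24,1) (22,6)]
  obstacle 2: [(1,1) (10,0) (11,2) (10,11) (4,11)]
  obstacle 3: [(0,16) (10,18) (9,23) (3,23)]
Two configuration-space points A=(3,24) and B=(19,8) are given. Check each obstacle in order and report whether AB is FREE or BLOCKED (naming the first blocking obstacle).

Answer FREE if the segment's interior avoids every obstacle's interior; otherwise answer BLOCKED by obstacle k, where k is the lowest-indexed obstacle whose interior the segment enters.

Obstacle 1 [(13,11) (19,0) (24,1) (22,6)]:
  edge (13,11)–(19,0): clear
  edge (19,0)–(24,1): clear
  edge (24,1)–(22,6): clear
  edge (22,6)–(13,11): clear
  midpoint (11,16) outside
  → clear
Obstacle 2 [(1,1) (10,0) (11,2) (10,11) (4,11)]:
  edge (1,1)–(10,0): clear
  edge (10,0)–(11,2): clear
  edge (11,2)–(10,11): clear
  edge (10,11)–(4,11): clear
  edge (4,11)–(1,1): clear
  midpoint (11,16) outside
  → clear
Obstacle 3 [(0,16) (10,18) (9,23) (3,23)]:
  edge (0,16)–(10,18): crosses AB
  edge (10,18)–(9,23): clear
  edge (9,23)–(3,23): crosses AB
  edge (3,23)–(0,16): clear
  → BLOCKED

BLOCKED by obstacle 3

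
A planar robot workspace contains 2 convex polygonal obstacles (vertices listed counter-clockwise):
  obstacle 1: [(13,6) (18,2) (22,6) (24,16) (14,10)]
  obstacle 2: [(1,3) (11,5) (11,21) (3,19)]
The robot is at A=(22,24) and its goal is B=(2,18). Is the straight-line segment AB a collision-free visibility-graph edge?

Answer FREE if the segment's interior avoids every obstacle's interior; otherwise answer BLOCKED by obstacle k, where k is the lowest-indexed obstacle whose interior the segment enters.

Obstacle 1 [(13,6) (18,2) (22,6) (24,16) (14,10)]:
  edge (13,6)–(18,2): clear
  edge (18,2)–(22,6): clear
  edge (22,6)–(24,16): clear
  edge (24,16)–(14,10): clear
  edge (14,10)–(13,6): clear
  midpoint (12,21) outside
  → clear
Obstacle 2 [(1,3) (11,5) (11,21) (3,19)]:
  edge (1,3)–(11,5): clear
  edge (11,5)–(11,21): crosses AB
  edge (11,21)–(3,19): clear
  edge (3,19)–(1,3): crosses AB
  → BLOCKED

BLOCKED by obstacle 2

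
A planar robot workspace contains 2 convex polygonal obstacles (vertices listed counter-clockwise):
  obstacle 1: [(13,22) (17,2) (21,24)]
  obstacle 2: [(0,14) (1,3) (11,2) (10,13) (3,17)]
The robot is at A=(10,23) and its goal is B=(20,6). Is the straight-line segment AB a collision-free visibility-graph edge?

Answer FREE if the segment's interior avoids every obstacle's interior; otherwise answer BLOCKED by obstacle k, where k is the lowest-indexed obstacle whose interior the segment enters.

BLOCKED by obstacle 1

Obstacle 1 [(13,22) (17,2) (21,24)]:
  edge (13,22)–(17,2): crosses AB
  edge (17,2)–(21,24): crosses AB
  edge (21,24)–(13,22): clear
  → BLOCKED
Obstacle 2 [(0,14) (1,3) (11,2) (10,13) (3,17)]:
  edge (0,14)–(1,3): clear
  edge (1,3)–(11,2): clear
  edge (11,2)–(10,13): clear
  edge (10,13)–(3,17): clear
  edge (3,17)–(0,14): clear
  midpoint (15,29/2) outside
  → clear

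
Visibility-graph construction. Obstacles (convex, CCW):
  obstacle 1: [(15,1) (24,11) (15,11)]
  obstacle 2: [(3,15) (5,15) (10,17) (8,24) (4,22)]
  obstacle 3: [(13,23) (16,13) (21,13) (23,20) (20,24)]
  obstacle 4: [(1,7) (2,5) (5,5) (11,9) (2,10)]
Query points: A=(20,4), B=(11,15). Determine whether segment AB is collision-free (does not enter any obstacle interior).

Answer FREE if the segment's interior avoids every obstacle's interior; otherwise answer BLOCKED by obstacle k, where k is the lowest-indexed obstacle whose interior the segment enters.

Obstacle 1 [(15,1) (24,11) (15,11)]:
  edge (15,1)–(24,11): crosses AB
  edge (24,11)–(15,11): clear
  edge (15,11)–(15,1): crosses AB
  → BLOCKED
Obstacle 2 [(3,15) (5,15) (10,17) (8,24) (4,22)]:
  edge (3,15)–(5,15): clear
  edge (5,15)–(10,17): clear
  edge (10,17)–(8,24): clear
  edge (8,24)–(4,22): clear
  edge (4,22)–(3,15): clear
  midpoint (31/2,19/2) outside
  → clear
Obstacle 3 [(13,23) (16,13) (21,13) (23,20) (20,24)]:
  edge (13,23)–(16,13): clear
  edge (16,13)–(21,13): clear
  edge (21,13)–(23,20): clear
  edge (23,20)–(20,24): clear
  edge (20,24)–(13,23): clear
  midpoint (31/2,19/2) outside
  → clear
Obstacle 4 [(1,7) (2,5) (5,5) (11,9) (2,10)]:
  edge (1,7)–(2,5): clear
  edge (2,5)–(5,5): clear
  edge (5,5)–(11,9): clear
  edge (11,9)–(2,10): clear
  edge (2,10)–(1,7): clear
  midpoint (31/2,19/2) outside
  → clear

BLOCKED by obstacle 1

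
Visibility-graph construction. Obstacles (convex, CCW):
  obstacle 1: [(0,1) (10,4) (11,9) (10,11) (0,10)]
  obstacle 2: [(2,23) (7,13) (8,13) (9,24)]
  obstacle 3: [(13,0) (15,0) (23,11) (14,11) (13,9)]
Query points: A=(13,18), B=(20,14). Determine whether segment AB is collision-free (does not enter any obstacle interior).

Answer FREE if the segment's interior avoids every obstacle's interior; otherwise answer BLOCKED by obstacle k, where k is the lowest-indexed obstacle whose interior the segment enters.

Obstacle 1 [(0,1) (10,4) (11,9) (10,11) (0,10)]:
  edge (0,1)–(10,4): clear
  edge (10,4)–(11,9): clear
  edge (11,9)–(10,11): clear
  edge (10,11)–(0,10): clear
  edge (0,10)–(0,1): clear
  midpoint (33/2,16) outside
  → clear
Obstacle 2 [(2,23) (7,13) (8,13) (9,24)]:
  edge (2,23)–(7,13): clear
  edge (7,13)–(8,13): clear
  edge (8,13)–(9,24): clear
  edge (9,24)–(2,23): clear
  midpoint (33/2,16) outside
  → clear
Obstacle 3 [(13,0) (15,0) (23,11) (14,11) (13,9)]:
  edge (13,0)–(15,0): clear
  edge (15,0)–(23,11): clear
  edge (23,11)–(14,11): clear
  edge (14,11)–(13,9): clear
  edge (13,9)–(13,0): clear
  midpoint (33/2,16) outside
  → clear

FREE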